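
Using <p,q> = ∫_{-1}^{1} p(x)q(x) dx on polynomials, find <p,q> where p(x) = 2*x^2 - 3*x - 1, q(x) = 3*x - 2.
<p,q> = -14/3

Expand the product: p(x)·q(x) = 6*x^3 - 13*x^2 + 3*x + 2.
∫_{-1}^{1} of each monomial x^k gives [2/(k+1) if k even, 0 if k odd]. Integrating term-by-term (or equivalently evaluating the antiderivative F(x) = 3*x^4/2 - 13*x^3/3 + 3*x^2/2 + 2*x at the endpoints):
  F(1) − F(−1) = 2/3 − (16/3) = -14/3.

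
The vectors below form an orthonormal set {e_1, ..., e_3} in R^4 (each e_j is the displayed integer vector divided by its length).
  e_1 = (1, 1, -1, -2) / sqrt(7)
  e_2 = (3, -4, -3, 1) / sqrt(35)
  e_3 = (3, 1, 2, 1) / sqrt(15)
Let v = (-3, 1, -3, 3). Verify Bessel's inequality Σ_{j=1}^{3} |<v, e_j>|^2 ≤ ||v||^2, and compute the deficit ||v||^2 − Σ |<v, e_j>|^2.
Σ |<v, e_j>|^2 = 35/3; ||v||^2 = 28; deficit = 49/3

Write each e_j = u_j / sqrt(<u_j, u_j>) where u_j is the displayed integer vector. Then <v, e_j> = <v, u_j> / sqrt(<u_j, u_j>), so |<v, e_j>|^2 = <v, u_j>^2 / <u_j, u_j>.
Coefficients: <v, e_1> = -5/sqrt(7), <v, e_2> = -1/sqrt(35), <v, e_3> = -11/sqrt(15).
Square and sum: Σ |<v, e_j>|^2 = 35/3.
Compute ||v||^2 = v·v = 28.
Deficit = 28 − 35/3 = 49/3 ≥ 0, confirming Bessel's inequality. (The deficit equals ||v − Σ <v,e_j> e_j||^2, the squared distance from v to span{e_j}.)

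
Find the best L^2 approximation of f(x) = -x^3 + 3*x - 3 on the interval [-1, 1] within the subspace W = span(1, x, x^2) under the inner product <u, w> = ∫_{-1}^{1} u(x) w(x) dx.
g(x) = 12*x/5 - 3

The best approximation g ∈ W is the orthogonal projection of f onto W. Writing g = a_0 + a_1 x + a_2 x^2, the coefficients solve the normal equations G · a = b where
  G_{ij} = <φ_i, φ_j> and b_i = <f, φ_i>, with φ_0 = 1, φ_1 = x, φ_2 = x^2.
G =
  [2, 0, 2/3]
  [0, 2/3, 0]
  [2/3, 0, 2/5],
b = (-6, 8/5, -2).
Solving gives a_0 = -3, a_1 = 12/5, a_2 = 0, so
  g(x) = 12*x/5 - 3.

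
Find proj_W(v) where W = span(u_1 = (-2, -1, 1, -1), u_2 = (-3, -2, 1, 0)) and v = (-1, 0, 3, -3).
proj_W(v) = (-26/17, 2/17, 28/17, -58/17)

Set up U = [u_1 | ... | u_2] ∈ R^(4×2). The projector onto W = col(U) is P = U (U^T U)^(-1) U^T.
Compute U^T U =
  [7, 9]
  [9, 14],
and U^T v = (8, 6).
Solve U^T U · c = U^T v for the coefficients: c = (58/17, -30/17). The projection is proj_W(v) = U c.
Check: (v - proj_W(v)) · u_1 = 0  (should be 0).
Check: (v - proj_W(v)) · u_2 = 0  (should be 0).
Result: proj_W(v) = (-26/17, 2/17, 28/17, -58/17).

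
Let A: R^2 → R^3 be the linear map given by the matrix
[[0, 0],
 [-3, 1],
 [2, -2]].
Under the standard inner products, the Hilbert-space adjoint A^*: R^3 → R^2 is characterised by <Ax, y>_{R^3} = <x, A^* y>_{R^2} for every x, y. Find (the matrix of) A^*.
A^* = A^T =
[[0, -3, 2],
 [0, 1, -2]]

For real matrices with standard dot products, the defining identity <Ax, y> = <x, A^* y> gives (Ax)^T y = x^T (A^*) y, i.e. x^T A^T y = x^T (A^*) y. Since this holds for all x, y, we must have A^* = A^T. Therefore
A^* =
[[0, -3, 2],
 [0, 1, -2]].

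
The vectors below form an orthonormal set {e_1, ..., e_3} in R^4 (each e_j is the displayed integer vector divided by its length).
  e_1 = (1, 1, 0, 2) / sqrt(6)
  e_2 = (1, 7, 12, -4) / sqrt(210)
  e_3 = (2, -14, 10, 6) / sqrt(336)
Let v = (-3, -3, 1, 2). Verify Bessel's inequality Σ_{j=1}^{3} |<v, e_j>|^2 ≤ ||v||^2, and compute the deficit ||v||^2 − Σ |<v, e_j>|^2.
Σ |<v, e_j>|^2 = 151/12; ||v||^2 = 23; deficit = 125/12

Write each e_j = u_j / sqrt(<u_j, u_j>) where u_j is the displayed integer vector. Then <v, e_j> = <v, u_j> / sqrt(<u_j, u_j>), so |<v, e_j>|^2 = <v, u_j>^2 / <u_j, u_j>.
Coefficients: <v, e_1> = -2/sqrt(6), <v, e_2> = -20/sqrt(210), <v, e_3> = 58/sqrt(336).
Square and sum: Σ |<v, e_j>|^2 = 151/12.
Compute ||v||^2 = v·v = 23.
Deficit = 23 − 151/12 = 125/12 ≥ 0, confirming Bessel's inequality. (The deficit equals ||v − Σ <v,e_j> e_j||^2, the squared distance from v to span{e_j}.)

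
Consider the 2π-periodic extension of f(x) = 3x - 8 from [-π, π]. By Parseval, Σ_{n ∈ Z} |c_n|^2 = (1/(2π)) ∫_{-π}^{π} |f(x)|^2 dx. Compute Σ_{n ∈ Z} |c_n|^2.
Σ |c_n|^2 = 3π^2 + 64

Expand and integrate term by term over [-π, π]:
  ∫ (3x)^2 dx = 9·(2π^3/3); ∫ 2·3·(-8)·x dx = 0 (odd integrand); ∫ (-8)^2 dx = 64·2π.
So (1/(2π)) ∫_{-π}^{π} (3x - 8)^2 dx = 9π^2/3 + 64 = 3π^2 + 64.
Parseval ⇒ Σ |c_n|^2 = 3π^2 + 64.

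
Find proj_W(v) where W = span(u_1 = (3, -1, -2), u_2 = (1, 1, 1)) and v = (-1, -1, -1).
proj_W(v) = (-1, -1, -1)

Set up U = [u_1 | ... | u_2] ∈ R^(3×2). The projector onto W = col(U) is P = U (U^T U)^(-1) U^T.
Compute U^T U =
  [14, 0]
  [0, 3],
and U^T v = (0, -3).
Solve U^T U · c = U^T v for the coefficients: c = (0, -1). The projection is proj_W(v) = U c.
Check: (v - proj_W(v)) · u_1 = 0  (should be 0).
Check: (v - proj_W(v)) · u_2 = 0  (should be 0).
Result: proj_W(v) = (-1, -1, -1).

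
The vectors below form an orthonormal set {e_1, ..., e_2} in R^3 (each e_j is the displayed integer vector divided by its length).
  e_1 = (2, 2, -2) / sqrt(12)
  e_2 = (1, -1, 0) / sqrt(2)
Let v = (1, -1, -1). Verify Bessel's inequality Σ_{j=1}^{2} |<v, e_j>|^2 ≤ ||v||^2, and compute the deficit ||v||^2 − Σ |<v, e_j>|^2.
Σ |<v, e_j>|^2 = 7/3; ||v||^2 = 3; deficit = 2/3

Write each e_j = u_j / sqrt(<u_j, u_j>) where u_j is the displayed integer vector. Then <v, e_j> = <v, u_j> / sqrt(<u_j, u_j>), so |<v, e_j>|^2 = <v, u_j>^2 / <u_j, u_j>.
Coefficients: <v, e_1> = 2/sqrt(12), <v, e_2> = 2/sqrt(2).
Square and sum: Σ |<v, e_j>|^2 = 7/3.
Compute ||v||^2 = v·v = 3.
Deficit = 3 − 7/3 = 2/3 ≥ 0, confirming Bessel's inequality. (The deficit equals ||v − Σ <v,e_j> e_j||^2, the squared distance from v to span{e_j}.)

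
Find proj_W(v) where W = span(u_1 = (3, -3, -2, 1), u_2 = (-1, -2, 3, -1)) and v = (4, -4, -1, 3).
proj_W(v) = (173/47, -203/47, -92/47, 51/47)

Set up U = [u_1 | ... | u_2] ∈ R^(4×2). The projector onto W = col(U) is P = U (U^T U)^(-1) U^T.
Compute U^T U =
  [23, -4]
  [-4, 15],
and U^T v = (29, -2).
Solve U^T U · c = U^T v for the coefficients: c = (61/47, 10/47). The projection is proj_W(v) = U c.
Check: (v - proj_W(v)) · u_1 = 0  (should be 0).
Check: (v - proj_W(v)) · u_2 = 0  (should be 0).
Result: proj_W(v) = (173/47, -203/47, -92/47, 51/47).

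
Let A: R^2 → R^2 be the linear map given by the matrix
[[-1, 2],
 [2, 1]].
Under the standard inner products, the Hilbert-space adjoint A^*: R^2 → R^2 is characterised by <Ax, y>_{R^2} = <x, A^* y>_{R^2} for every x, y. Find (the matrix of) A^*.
A^* = A^T =
[[-1, 2],
 [2, 1]]

For real matrices with standard dot products, the defining identity <Ax, y> = <x, A^* y> gives (Ax)^T y = x^T (A^*) y, i.e. x^T A^T y = x^T (A^*) y. Since this holds for all x, y, we must have A^* = A^T. Therefore
A^* =
[[-1, 2],
 [2, 1]].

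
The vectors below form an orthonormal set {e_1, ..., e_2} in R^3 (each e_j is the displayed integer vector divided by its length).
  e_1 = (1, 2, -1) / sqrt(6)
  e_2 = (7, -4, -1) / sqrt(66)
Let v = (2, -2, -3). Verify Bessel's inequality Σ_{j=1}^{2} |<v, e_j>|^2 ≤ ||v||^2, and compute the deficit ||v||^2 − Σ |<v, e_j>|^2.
Σ |<v, e_j>|^2 = 106/11; ||v||^2 = 17; deficit = 81/11

Write each e_j = u_j / sqrt(<u_j, u_j>) where u_j is the displayed integer vector. Then <v, e_j> = <v, u_j> / sqrt(<u_j, u_j>), so |<v, e_j>|^2 = <v, u_j>^2 / <u_j, u_j>.
Coefficients: <v, e_1> = 1/sqrt(6), <v, e_2> = 25/sqrt(66).
Square and sum: Σ |<v, e_j>|^2 = 106/11.
Compute ||v||^2 = v·v = 17.
Deficit = 17 − 106/11 = 81/11 ≥ 0, confirming Bessel's inequality. (The deficit equals ||v − Σ <v,e_j> e_j||^2, the squared distance from v to span{e_j}.)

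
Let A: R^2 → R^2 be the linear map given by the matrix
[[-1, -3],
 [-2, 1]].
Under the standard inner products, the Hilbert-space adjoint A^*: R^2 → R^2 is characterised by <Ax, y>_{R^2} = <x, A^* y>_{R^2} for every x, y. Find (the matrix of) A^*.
A^* = A^T =
[[-1, -2],
 [-3, 1]]

For real matrices with standard dot products, the defining identity <Ax, y> = <x, A^* y> gives (Ax)^T y = x^T (A^*) y, i.e. x^T A^T y = x^T (A^*) y. Since this holds for all x, y, we must have A^* = A^T. Therefore
A^* =
[[-1, -2],
 [-3, 1]].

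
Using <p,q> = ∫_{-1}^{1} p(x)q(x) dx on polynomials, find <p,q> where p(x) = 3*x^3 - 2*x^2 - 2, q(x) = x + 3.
<p,q> = -74/5

Expand the product: p(x)·q(x) = 3*x^4 + 7*x^3 - 6*x^2 - 2*x - 6.
∫_{-1}^{1} of each monomial x^k gives [2/(k+1) if k even, 0 if k odd]. Integrating term-by-term (or equivalently evaluating the antiderivative F(x) = 3*x^5/5 + 7*x^4/4 - 2*x^3 - x^2 - 6*x at the endpoints):
  F(1) − F(−1) = -133/20 − (163/20) = -74/5.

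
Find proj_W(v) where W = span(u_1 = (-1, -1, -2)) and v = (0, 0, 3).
proj_W(v) = (1, 1, 2)

Set up U = [u_1 | ... | u_1] ∈ R^(3×1). The projector onto W = col(U) is P = U (U^T U)^(-1) U^T.
Compute U^T U =
  [6],
and U^T v = (-6).
Solve U^T U · c = U^T v for the coefficients: c = (-1). The projection is proj_W(v) = U c.
Check: (v - proj_W(v)) · u_1 = 0  (should be 0).
Result: proj_W(v) = (1, 1, 2).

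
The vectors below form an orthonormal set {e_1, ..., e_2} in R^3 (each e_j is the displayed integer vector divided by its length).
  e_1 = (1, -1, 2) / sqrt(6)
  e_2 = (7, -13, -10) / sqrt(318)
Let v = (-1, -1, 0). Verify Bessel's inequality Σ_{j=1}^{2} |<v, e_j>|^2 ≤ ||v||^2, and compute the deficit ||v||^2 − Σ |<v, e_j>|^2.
Σ |<v, e_j>|^2 = 6/53; ||v||^2 = 2; deficit = 100/53

Write each e_j = u_j / sqrt(<u_j, u_j>) where u_j is the displayed integer vector. Then <v, e_j> = <v, u_j> / sqrt(<u_j, u_j>), so |<v, e_j>|^2 = <v, u_j>^2 / <u_j, u_j>.
Coefficients: <v, e_1> = 0/sqrt(6), <v, e_2> = 6/sqrt(318).
Square and sum: Σ |<v, e_j>|^2 = 6/53.
Compute ||v||^2 = v·v = 2.
Deficit = 2 − 6/53 = 100/53 ≥ 0, confirming Bessel's inequality. (The deficit equals ||v − Σ <v,e_j> e_j||^2, the squared distance from v to span{e_j}.)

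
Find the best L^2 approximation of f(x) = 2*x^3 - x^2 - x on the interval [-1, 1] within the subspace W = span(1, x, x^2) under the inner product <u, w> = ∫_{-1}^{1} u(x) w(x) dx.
g(x) = -x^2 + x/5

The best approximation g ∈ W is the orthogonal projection of f onto W. Writing g = a_0 + a_1 x + a_2 x^2, the coefficients solve the normal equations G · a = b where
  G_{ij} = <φ_i, φ_j> and b_i = <f, φ_i>, with φ_0 = 1, φ_1 = x, φ_2 = x^2.
G =
  [2, 0, 2/3]
  [0, 2/3, 0]
  [2/3, 0, 2/5],
b = (-2/3, 2/15, -2/5).
Solving gives a_0 = 0, a_1 = 1/5, a_2 = -1, so
  g(x) = -x^2 + x/5.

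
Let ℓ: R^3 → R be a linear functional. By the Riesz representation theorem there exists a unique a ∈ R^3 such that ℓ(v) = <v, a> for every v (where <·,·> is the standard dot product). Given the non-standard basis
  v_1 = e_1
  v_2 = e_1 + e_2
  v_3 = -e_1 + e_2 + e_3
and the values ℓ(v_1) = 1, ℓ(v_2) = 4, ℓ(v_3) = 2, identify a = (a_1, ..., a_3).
a = (1, 3, 0)

Write a = (a_1, ..., a_3) in the standard basis. For each basis vector v_i, ℓ(v_i) = <v_i, a> is a linear equation in the a_j's. Collect the n equations into a matrix system V a = ℓ, where row i of V is v_i (expressed in the standard basis). Since V is invertible (lower-triangular with 1s on the diagonal, up to permutation), solve by back-substitution:
  V =
[[1, 0, 0],
 [1, 1, 0],
 [-1, 1, 1]]
  V a = (1, 4, 2)
Solving gives a = (1, 3, 0).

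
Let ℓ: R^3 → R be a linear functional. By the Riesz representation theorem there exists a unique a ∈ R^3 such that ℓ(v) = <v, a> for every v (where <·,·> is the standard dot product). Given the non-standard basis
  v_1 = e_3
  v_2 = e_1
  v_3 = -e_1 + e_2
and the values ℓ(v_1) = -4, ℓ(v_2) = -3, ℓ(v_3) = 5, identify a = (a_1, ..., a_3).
a = (-3, 2, -4)

Write a = (a_1, ..., a_3) in the standard basis. For each basis vector v_i, ℓ(v_i) = <v_i, a> is a linear equation in the a_j's. Collect the n equations into a matrix system V a = ℓ, where row i of V is v_i (expressed in the standard basis). Since V is invertible (lower-triangular with 1s on the diagonal, up to permutation), solve by back-substitution:
  V =
[[0, 0, 1],
 [1, 0, 0],
 [-1, 1, 0]]
  V a = (-4, -3, 5)
Solving gives a = (-3, 2, -4).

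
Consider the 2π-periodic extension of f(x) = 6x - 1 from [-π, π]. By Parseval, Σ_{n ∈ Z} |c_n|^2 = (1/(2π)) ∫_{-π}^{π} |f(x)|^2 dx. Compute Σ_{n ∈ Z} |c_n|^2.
Σ |c_n|^2 = 12π^2 + 1

Expand and integrate term by term over [-π, π]:
  ∫ (6x)^2 dx = 36·(2π^3/3); ∫ 2·6·(-1)·x dx = 0 (odd integrand); ∫ (-1)^2 dx = 1·2π.
So (1/(2π)) ∫_{-π}^{π} (6x - 1)^2 dx = 36π^2/3 + 1 = 12π^2 + 1.
Parseval ⇒ Σ |c_n|^2 = 12π^2 + 1.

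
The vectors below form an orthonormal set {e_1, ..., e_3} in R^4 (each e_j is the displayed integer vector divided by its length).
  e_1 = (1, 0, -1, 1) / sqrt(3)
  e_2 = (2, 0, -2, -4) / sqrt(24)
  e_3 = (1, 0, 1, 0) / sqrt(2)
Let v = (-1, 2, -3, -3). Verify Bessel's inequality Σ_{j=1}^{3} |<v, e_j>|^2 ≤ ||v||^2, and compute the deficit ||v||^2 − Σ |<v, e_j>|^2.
Σ |<v, e_j>|^2 = 19; ||v||^2 = 23; deficit = 4

Write each e_j = u_j / sqrt(<u_j, u_j>) where u_j is the displayed integer vector. Then <v, e_j> = <v, u_j> / sqrt(<u_j, u_j>), so |<v, e_j>|^2 = <v, u_j>^2 / <u_j, u_j>.
Coefficients: <v, e_1> = -1/sqrt(3), <v, e_2> = 16/sqrt(24), <v, e_3> = -4/sqrt(2).
Square and sum: Σ |<v, e_j>|^2 = 19.
Compute ||v||^2 = v·v = 23.
Deficit = 23 − 19 = 4 ≥ 0, confirming Bessel's inequality. (The deficit equals ||v − Σ <v,e_j> e_j||^2, the squared distance from v to span{e_j}.)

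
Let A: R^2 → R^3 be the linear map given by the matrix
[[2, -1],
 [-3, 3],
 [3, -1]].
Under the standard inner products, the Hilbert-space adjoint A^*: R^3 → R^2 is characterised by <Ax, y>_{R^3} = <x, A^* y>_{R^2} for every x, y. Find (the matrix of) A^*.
A^* = A^T =
[[2, -3, 3],
 [-1, 3, -1]]

For real matrices with standard dot products, the defining identity <Ax, y> = <x, A^* y> gives (Ax)^T y = x^T (A^*) y, i.e. x^T A^T y = x^T (A^*) y. Since this holds for all x, y, we must have A^* = A^T. Therefore
A^* =
[[2, -3, 3],
 [-1, 3, -1]].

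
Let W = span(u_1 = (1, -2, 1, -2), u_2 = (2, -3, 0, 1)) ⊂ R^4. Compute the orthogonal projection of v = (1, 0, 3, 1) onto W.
proj_W(v) = (23/52, -37/52, 5/52, -1/52)

Set up U = [u_1 | ... | u_2] ∈ R^(4×2). The projector onto W = col(U) is P = U (U^T U)^(-1) U^T.
Compute U^T U =
  [10, 6]
  [6, 14],
and U^T v = (2, 3).
Solve U^T U · c = U^T v for the coefficients: c = (5/52, 9/52). The projection is proj_W(v) = U c.
Check: (v - proj_W(v)) · u_1 = 0  (should be 0).
Check: (v - proj_W(v)) · u_2 = 0  (should be 0).
Result: proj_W(v) = (23/52, -37/52, 5/52, -1/52).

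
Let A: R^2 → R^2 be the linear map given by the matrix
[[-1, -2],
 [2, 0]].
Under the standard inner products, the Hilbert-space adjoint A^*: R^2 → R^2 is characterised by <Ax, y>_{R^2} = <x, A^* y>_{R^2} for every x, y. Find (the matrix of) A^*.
A^* = A^T =
[[-1, 2],
 [-2, 0]]

For real matrices with standard dot products, the defining identity <Ax, y> = <x, A^* y> gives (Ax)^T y = x^T (A^*) y, i.e. x^T A^T y = x^T (A^*) y. Since this holds for all x, y, we must have A^* = A^T. Therefore
A^* =
[[-1, 2],
 [-2, 0]].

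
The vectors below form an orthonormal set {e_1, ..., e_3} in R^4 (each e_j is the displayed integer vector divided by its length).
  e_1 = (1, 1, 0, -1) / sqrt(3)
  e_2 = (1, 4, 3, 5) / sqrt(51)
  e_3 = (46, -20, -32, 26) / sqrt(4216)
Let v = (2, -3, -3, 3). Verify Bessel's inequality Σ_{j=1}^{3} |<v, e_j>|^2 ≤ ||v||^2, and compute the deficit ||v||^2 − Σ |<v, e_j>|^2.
Σ |<v, e_j>|^2 = 1913/62; ||v||^2 = 31; deficit = 9/62

Write each e_j = u_j / sqrt(<u_j, u_j>) where u_j is the displayed integer vector. Then <v, e_j> = <v, u_j> / sqrt(<u_j, u_j>), so |<v, e_j>|^2 = <v, u_j>^2 / <u_j, u_j>.
Coefficients: <v, e_1> = -4/sqrt(3), <v, e_2> = -4/sqrt(51), <v, e_3> = 326/sqrt(4216).
Square and sum: Σ |<v, e_j>|^2 = 1913/62.
Compute ||v||^2 = v·v = 31.
Deficit = 31 − 1913/62 = 9/62 ≥ 0, confirming Bessel's inequality. (The deficit equals ||v − Σ <v,e_j> e_j||^2, the squared distance from v to span{e_j}.)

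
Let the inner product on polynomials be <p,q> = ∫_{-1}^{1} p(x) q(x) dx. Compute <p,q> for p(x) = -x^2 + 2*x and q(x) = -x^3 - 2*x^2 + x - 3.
<p,q> = 10/3

Expand the product: p(x)·q(x) = x^5 - 5*x^3 + 5*x^2 - 6*x.
∫_{-1}^{1} of each monomial x^k gives [2/(k+1) if k even, 0 if k odd]. Integrating term-by-term (or equivalently evaluating the antiderivative F(x) = x^6/6 - 5*x^4/4 + 5*x^3/3 - 3*x^2 at the endpoints):
  F(1) − F(−1) = -29/12 − (-23/4) = 10/3.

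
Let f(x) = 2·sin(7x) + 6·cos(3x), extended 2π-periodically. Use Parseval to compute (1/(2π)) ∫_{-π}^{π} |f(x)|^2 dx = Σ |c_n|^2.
Σ |c_n|^2 = 20

Expand |f|^2 and use orthogonality of {sin(nx), cos(mx)} on [-π, π]:
  ∫_{-π}^{π} sin(nx)^2 dx = π, ∫ cos(mx)^2 dx = π, and cross terms integrate to 0.
So ∫_{-π}^{π} f(x)^2 dx = 2^2 · π + 6^2 · π = (4 + 36)π.
Divide by 2π: (4 + 36)/2 = 20.
By Parseval, this equals Σ |c_n|^2.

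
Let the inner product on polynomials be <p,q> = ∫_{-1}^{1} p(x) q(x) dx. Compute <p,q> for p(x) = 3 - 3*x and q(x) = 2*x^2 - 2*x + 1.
<p,q> = 14

Expand the product: p(x)·q(x) = -6*x^3 + 12*x^2 - 9*x + 3.
∫_{-1}^{1} of each monomial x^k gives [2/(k+1) if k even, 0 if k odd]. Integrating term-by-term (or equivalently evaluating the antiderivative F(x) = -3*x^4/2 + 4*x^3 - 9*x^2/2 + 3*x at the endpoints):
  F(1) − F(−1) = 1 − (-13) = 14.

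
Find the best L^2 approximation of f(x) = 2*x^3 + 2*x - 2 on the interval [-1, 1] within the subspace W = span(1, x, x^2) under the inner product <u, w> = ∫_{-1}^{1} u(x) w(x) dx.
g(x) = 16*x/5 - 2

The best approximation g ∈ W is the orthogonal projection of f onto W. Writing g = a_0 + a_1 x + a_2 x^2, the coefficients solve the normal equations G · a = b where
  G_{ij} = <φ_i, φ_j> and b_i = <f, φ_i>, with φ_0 = 1, φ_1 = x, φ_2 = x^2.
G =
  [2, 0, 2/3]
  [0, 2/3, 0]
  [2/3, 0, 2/5],
b = (-4, 32/15, -4/3).
Solving gives a_0 = -2, a_1 = 16/5, a_2 = 0, so
  g(x) = 16*x/5 - 2.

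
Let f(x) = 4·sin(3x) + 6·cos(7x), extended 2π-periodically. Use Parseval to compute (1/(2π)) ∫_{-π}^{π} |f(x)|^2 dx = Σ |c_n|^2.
Σ |c_n|^2 = 26

Expand |f|^2 and use orthogonality of {sin(nx), cos(mx)} on [-π, π]:
  ∫_{-π}^{π} sin(nx)^2 dx = π, ∫ cos(mx)^2 dx = π, and cross terms integrate to 0.
So ∫_{-π}^{π} f(x)^2 dx = 4^2 · π + 6^2 · π = (16 + 36)π.
Divide by 2π: (16 + 36)/2 = 26.
By Parseval, this equals Σ |c_n|^2.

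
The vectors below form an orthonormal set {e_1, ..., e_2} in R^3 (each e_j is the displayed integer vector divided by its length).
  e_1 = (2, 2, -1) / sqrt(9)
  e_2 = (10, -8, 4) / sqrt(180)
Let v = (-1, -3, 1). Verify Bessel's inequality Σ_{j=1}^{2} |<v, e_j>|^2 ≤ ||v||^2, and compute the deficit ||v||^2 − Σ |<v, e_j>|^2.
Σ |<v, e_j>|^2 = 54/5; ||v||^2 = 11; deficit = 1/5

Write each e_j = u_j / sqrt(<u_j, u_j>) where u_j is the displayed integer vector. Then <v, e_j> = <v, u_j> / sqrt(<u_j, u_j>), so |<v, e_j>|^2 = <v, u_j>^2 / <u_j, u_j>.
Coefficients: <v, e_1> = -9/sqrt(9), <v, e_2> = 18/sqrt(180).
Square and sum: Σ |<v, e_j>|^2 = 54/5.
Compute ||v||^2 = v·v = 11.
Deficit = 11 − 54/5 = 1/5 ≥ 0, confirming Bessel's inequality. (The deficit equals ||v − Σ <v,e_j> e_j||^2, the squared distance from v to span{e_j}.)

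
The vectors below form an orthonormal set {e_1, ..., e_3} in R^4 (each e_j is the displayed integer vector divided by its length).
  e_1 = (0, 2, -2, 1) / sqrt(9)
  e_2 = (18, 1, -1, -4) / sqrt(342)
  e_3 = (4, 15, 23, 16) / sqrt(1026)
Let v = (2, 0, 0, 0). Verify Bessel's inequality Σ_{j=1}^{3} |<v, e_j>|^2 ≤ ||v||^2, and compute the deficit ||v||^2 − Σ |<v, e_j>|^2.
Σ |<v, e_j>|^2 = 104/27; ||v||^2 = 4; deficit = 4/27

Write each e_j = u_j / sqrt(<u_j, u_j>) where u_j is the displayed integer vector. Then <v, e_j> = <v, u_j> / sqrt(<u_j, u_j>), so |<v, e_j>|^2 = <v, u_j>^2 / <u_j, u_j>.
Coefficients: <v, e_1> = 0/sqrt(9), <v, e_2> = 36/sqrt(342), <v, e_3> = 8/sqrt(1026).
Square and sum: Σ |<v, e_j>|^2 = 104/27.
Compute ||v||^2 = v·v = 4.
Deficit = 4 − 104/27 = 4/27 ≥ 0, confirming Bessel's inequality. (The deficit equals ||v − Σ <v,e_j> e_j||^2, the squared distance from v to span{e_j}.)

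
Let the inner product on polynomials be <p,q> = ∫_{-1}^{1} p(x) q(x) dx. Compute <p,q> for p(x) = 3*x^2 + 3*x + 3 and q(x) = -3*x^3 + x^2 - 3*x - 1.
<p,q> = -72/5

Expand the product: p(x)·q(x) = -9*x^5 - 6*x^4 - 15*x^3 - 9*x^2 - 12*x - 3.
∫_{-1}^{1} of each monomial x^k gives [2/(k+1) if k even, 0 if k odd]. Integrating term-by-term (or equivalently evaluating the antiderivative F(x) = -3*x^6/2 - 6*x^5/5 - 15*x^4/4 - 3*x^3 - 6*x^2 - 3*x at the endpoints):
  F(1) − F(−1) = -369/20 − (-81/20) = -72/5.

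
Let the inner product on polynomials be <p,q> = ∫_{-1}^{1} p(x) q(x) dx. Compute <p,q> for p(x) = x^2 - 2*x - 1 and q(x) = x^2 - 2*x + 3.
<p,q> = -8/5

Expand the product: p(x)·q(x) = x^4 - 4*x^3 + 6*x^2 - 4*x - 3.
∫_{-1}^{1} of each monomial x^k gives [2/(k+1) if k even, 0 if k odd]. Integrating term-by-term (or equivalently evaluating the antiderivative F(x) = x^5/5 - x^4 + 2*x^3 - 2*x^2 - 3*x at the endpoints):
  F(1) − F(−1) = -19/5 − (-11/5) = -8/5.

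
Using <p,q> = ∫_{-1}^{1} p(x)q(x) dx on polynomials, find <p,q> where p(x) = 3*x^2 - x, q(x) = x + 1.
<p,q> = 4/3

Expand the product: p(x)·q(x) = 3*x^3 + 2*x^2 - x.
∫_{-1}^{1} of each monomial x^k gives [2/(k+1) if k even, 0 if k odd]. Integrating term-by-term (or equivalently evaluating the antiderivative F(x) = 3*x^4/4 + 2*x^3/3 - x^2/2 at the endpoints):
  F(1) − F(−1) = 11/12 − (-5/12) = 4/3.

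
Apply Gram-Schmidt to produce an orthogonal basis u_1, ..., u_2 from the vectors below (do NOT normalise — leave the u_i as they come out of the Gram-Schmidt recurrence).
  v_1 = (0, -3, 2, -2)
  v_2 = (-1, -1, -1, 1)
Orthogonal basis:
  u_1 = (0, -3, 2, -2)
  u_2 = (-1, -20/17, -15/17, 15/17)

Apply the Gram-Schmidt recurrence
  u_1 = v_1
  u_i = v_i − Σ_{j<i} ((v_i · u_j) / (u_j · u_j)) · u_j.

Step by step this gives:
  u_1 = (0, -3, 2, -2)
  u_2 = (-1, -20/17, -15/17, 15/17)

Orthogonality check:
  u_2 · u_1 = 0 (should be 0)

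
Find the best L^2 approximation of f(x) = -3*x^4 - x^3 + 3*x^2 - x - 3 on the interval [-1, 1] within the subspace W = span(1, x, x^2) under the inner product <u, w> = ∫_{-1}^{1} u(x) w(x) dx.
g(x) = 3*x^2/7 - 8*x/5 - 96/35

The best approximation g ∈ W is the orthogonal projection of f onto W. Writing g = a_0 + a_1 x + a_2 x^2, the coefficients solve the normal equations G · a = b where
  G_{ij} = <φ_i, φ_j> and b_i = <f, φ_i>, with φ_0 = 1, φ_1 = x, φ_2 = x^2.
G =
  [2, 0, 2/3]
  [0, 2/3, 0]
  [2/3, 0, 2/5],
b = (-26/5, -16/15, -58/35).
Solving gives a_0 = -96/35, a_1 = -8/5, a_2 = 3/7, so
  g(x) = 3*x^2/7 - 8*x/5 - 96/35.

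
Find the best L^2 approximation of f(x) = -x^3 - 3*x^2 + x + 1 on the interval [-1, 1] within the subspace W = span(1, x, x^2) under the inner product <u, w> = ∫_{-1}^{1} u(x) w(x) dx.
g(x) = -3*x^2 + 2*x/5 + 1

The best approximation g ∈ W is the orthogonal projection of f onto W. Writing g = a_0 + a_1 x + a_2 x^2, the coefficients solve the normal equations G · a = b where
  G_{ij} = <φ_i, φ_j> and b_i = <f, φ_i>, with φ_0 = 1, φ_1 = x, φ_2 = x^2.
G =
  [2, 0, 2/3]
  [0, 2/3, 0]
  [2/3, 0, 2/5],
b = (0, 4/15, -8/15).
Solving gives a_0 = 1, a_1 = 2/5, a_2 = -3, so
  g(x) = -3*x^2 + 2*x/5 + 1.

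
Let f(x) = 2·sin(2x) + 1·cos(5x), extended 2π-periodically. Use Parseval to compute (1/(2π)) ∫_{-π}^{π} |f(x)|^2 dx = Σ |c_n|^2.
Σ |c_n|^2 = 5/2

Expand |f|^2 and use orthogonality of {sin(nx), cos(mx)} on [-π, π]:
  ∫_{-π}^{π} sin(nx)^2 dx = π, ∫ cos(mx)^2 dx = π, and cross terms integrate to 0.
So ∫_{-π}^{π} f(x)^2 dx = 2^2 · π + 1^2 · π = (4 + 1)π.
Divide by 2π: (4 + 1)/2 = 5/2.
By Parseval, this equals Σ |c_n|^2.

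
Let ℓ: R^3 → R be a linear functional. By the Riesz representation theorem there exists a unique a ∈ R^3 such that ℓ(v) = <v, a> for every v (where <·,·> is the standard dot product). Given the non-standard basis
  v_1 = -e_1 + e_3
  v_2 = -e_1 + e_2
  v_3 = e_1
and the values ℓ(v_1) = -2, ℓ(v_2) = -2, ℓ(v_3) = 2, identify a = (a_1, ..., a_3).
a = (2, 0, 0)

Write a = (a_1, ..., a_3) in the standard basis. For each basis vector v_i, ℓ(v_i) = <v_i, a> is a linear equation in the a_j's. Collect the n equations into a matrix system V a = ℓ, where row i of V is v_i (expressed in the standard basis). Since V is invertible (lower-triangular with 1s on the diagonal, up to permutation), solve by back-substitution:
  V =
[[-1, 0, 1],
 [-1, 1, 0],
 [1, 0, 0]]
  V a = (-2, -2, 2)
Solving gives a = (2, 0, 0).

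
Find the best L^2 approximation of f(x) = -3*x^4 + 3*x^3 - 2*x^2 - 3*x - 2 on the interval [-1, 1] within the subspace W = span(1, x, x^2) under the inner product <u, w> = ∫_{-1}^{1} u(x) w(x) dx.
g(x) = -32*x^2/7 - 6*x/5 - 61/35

The best approximation g ∈ W is the orthogonal projection of f onto W. Writing g = a_0 + a_1 x + a_2 x^2, the coefficients solve the normal equations G · a = b where
  G_{ij} = <φ_i, φ_j> and b_i = <f, φ_i>, with φ_0 = 1, φ_1 = x, φ_2 = x^2.
G =
  [2, 0, 2/3]
  [0, 2/3, 0]
  [2/3, 0, 2/5],
b = (-98/15, -4/5, -314/105).
Solving gives a_0 = -61/35, a_1 = -6/5, a_2 = -32/7, so
  g(x) = -32*x^2/7 - 6*x/5 - 61/35.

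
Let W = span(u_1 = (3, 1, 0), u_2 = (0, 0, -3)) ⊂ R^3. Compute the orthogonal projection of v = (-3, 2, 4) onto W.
proj_W(v) = (-21/10, -7/10, 4)

Set up U = [u_1 | ... | u_2] ∈ R^(3×2). The projector onto W = col(U) is P = U (U^T U)^(-1) U^T.
Compute U^T U =
  [10, 0]
  [0, 9],
and U^T v = (-7, -12).
Solve U^T U · c = U^T v for the coefficients: c = (-7/10, -4/3). The projection is proj_W(v) = U c.
Check: (v - proj_W(v)) · u_1 = 0  (should be 0).
Check: (v - proj_W(v)) · u_2 = 0  (should be 0).
Result: proj_W(v) = (-21/10, -7/10, 4).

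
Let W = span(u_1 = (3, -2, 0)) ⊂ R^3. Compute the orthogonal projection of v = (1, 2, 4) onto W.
proj_W(v) = (-3/13, 2/13, 0)

Set up U = [u_1 | ... | u_1] ∈ R^(3×1). The projector onto W = col(U) is P = U (U^T U)^(-1) U^T.
Compute U^T U =
  [13],
and U^T v = (-1).
Solve U^T U · c = U^T v for the coefficients: c = (-1/13). The projection is proj_W(v) = U c.
Check: (v - proj_W(v)) · u_1 = 0  (should be 0).
Result: proj_W(v) = (-3/13, 2/13, 0).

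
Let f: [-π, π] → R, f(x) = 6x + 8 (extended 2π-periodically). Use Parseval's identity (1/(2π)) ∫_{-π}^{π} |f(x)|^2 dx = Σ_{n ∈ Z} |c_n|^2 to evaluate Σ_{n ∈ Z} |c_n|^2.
Σ |c_n|^2 = 12π^2 + 64

Expand and integrate term by term over [-π, π]:
  ∫ (6x)^2 dx = 36·(2π^3/3); ∫ 2·6·(8)·x dx = 0 (odd integrand); ∫ 8^2 dx = 64·2π.
So (1/(2π)) ∫_{-π}^{π} (6x + 8)^2 dx = 36π^2/3 + 64 = 12π^2 + 64.
Parseval ⇒ Σ |c_n|^2 = 12π^2 + 64.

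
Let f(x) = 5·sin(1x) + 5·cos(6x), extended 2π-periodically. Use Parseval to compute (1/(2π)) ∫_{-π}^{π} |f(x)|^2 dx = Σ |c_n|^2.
Σ |c_n|^2 = 25

Expand |f|^2 and use orthogonality of {sin(nx), cos(mx)} on [-π, π]:
  ∫_{-π}^{π} sin(nx)^2 dx = π, ∫ cos(mx)^2 dx = π, and cross terms integrate to 0.
So ∫_{-π}^{π} f(x)^2 dx = 5^2 · π + 5^2 · π = (25 + 25)π.
Divide by 2π: (25 + 25)/2 = 25.
By Parseval, this equals Σ |c_n|^2.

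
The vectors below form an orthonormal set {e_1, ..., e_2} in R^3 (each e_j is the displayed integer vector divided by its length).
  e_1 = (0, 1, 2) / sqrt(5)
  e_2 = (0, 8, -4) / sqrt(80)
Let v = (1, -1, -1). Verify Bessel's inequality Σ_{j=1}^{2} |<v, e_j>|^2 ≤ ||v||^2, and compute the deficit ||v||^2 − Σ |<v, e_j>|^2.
Σ |<v, e_j>|^2 = 2; ||v||^2 = 3; deficit = 1

Write each e_j = u_j / sqrt(<u_j, u_j>) where u_j is the displayed integer vector. Then <v, e_j> = <v, u_j> / sqrt(<u_j, u_j>), so |<v, e_j>|^2 = <v, u_j>^2 / <u_j, u_j>.
Coefficients: <v, e_1> = -3/sqrt(5), <v, e_2> = -4/sqrt(80).
Square and sum: Σ |<v, e_j>|^2 = 2.
Compute ||v||^2 = v·v = 3.
Deficit = 3 − 2 = 1 ≥ 0, confirming Bessel's inequality. (The deficit equals ||v − Σ <v,e_j> e_j||^2, the squared distance from v to span{e_j}.)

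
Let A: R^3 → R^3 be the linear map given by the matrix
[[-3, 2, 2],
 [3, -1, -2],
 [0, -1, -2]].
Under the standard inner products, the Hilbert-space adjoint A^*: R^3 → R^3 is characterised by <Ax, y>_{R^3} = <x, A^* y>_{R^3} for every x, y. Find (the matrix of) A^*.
A^* = A^T =
[[-3, 3, 0],
 [2, -1, -1],
 [2, -2, -2]]

For real matrices with standard dot products, the defining identity <Ax, y> = <x, A^* y> gives (Ax)^T y = x^T (A^*) y, i.e. x^T A^T y = x^T (A^*) y. Since this holds for all x, y, we must have A^* = A^T. Therefore
A^* =
[[-3, 3, 0],
 [2, -1, -1],
 [2, -2, -2]].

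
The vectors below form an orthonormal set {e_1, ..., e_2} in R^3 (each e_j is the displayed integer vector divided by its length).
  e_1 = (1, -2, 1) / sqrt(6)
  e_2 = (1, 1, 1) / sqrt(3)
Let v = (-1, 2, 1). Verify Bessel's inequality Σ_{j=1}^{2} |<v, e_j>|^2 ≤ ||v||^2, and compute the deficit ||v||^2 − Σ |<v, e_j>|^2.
Σ |<v, e_j>|^2 = 4; ||v||^2 = 6; deficit = 2

Write each e_j = u_j / sqrt(<u_j, u_j>) where u_j is the displayed integer vector. Then <v, e_j> = <v, u_j> / sqrt(<u_j, u_j>), so |<v, e_j>|^2 = <v, u_j>^2 / <u_j, u_j>.
Coefficients: <v, e_1> = -4/sqrt(6), <v, e_2> = 2/sqrt(3).
Square and sum: Σ |<v, e_j>|^2 = 4.
Compute ||v||^2 = v·v = 6.
Deficit = 6 − 4 = 2 ≥ 0, confirming Bessel's inequality. (The deficit equals ||v − Σ <v,e_j> e_j||^2, the squared distance from v to span{e_j}.)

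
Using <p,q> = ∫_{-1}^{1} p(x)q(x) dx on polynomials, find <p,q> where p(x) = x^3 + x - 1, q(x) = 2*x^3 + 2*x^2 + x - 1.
<p,q> = 326/105

Expand the product: p(x)·q(x) = 2*x^6 + 2*x^5 + 3*x^4 - x^3 - x^2 - 2*x + 1.
∫_{-1}^{1} of each monomial x^k gives [2/(k+1) if k even, 0 if k odd]. Integrating term-by-term (or equivalently evaluating the antiderivative F(x) = 2*x^7/7 + x^6/3 + 3*x^5/5 - x^4/4 - x^3/3 - x^2 + x at the endpoints):
  F(1) − F(−1) = 89/140 − (-1037/420) = 326/105.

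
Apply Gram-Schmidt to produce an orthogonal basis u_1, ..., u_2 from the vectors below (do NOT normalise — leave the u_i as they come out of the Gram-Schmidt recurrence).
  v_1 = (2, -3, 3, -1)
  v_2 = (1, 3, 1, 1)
Orthogonal basis:
  u_1 = (2, -3, 3, -1)
  u_2 = (33/23, 54/23, 38/23, 18/23)

Apply the Gram-Schmidt recurrence
  u_1 = v_1
  u_i = v_i − Σ_{j<i} ((v_i · u_j) / (u_j · u_j)) · u_j.

Step by step this gives:
  u_1 = (2, -3, 3, -1)
  u_2 = (33/23, 54/23, 38/23, 18/23)

Orthogonality check:
  u_2 · u_1 = 0 (should be 0)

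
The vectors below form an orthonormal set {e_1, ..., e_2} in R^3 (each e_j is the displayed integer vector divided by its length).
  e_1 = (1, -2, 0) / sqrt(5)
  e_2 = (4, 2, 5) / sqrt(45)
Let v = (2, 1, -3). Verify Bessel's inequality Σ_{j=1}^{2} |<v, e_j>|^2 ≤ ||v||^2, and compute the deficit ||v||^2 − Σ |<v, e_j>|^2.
Σ |<v, e_j>|^2 = 5/9; ||v||^2 = 14; deficit = 121/9

Write each e_j = u_j / sqrt(<u_j, u_j>) where u_j is the displayed integer vector. Then <v, e_j> = <v, u_j> / sqrt(<u_j, u_j>), so |<v, e_j>|^2 = <v, u_j>^2 / <u_j, u_j>.
Coefficients: <v, e_1> = 0/sqrt(5), <v, e_2> = -5/sqrt(45).
Square and sum: Σ |<v, e_j>|^2 = 5/9.
Compute ||v||^2 = v·v = 14.
Deficit = 14 − 5/9 = 121/9 ≥ 0, confirming Bessel's inequality. (The deficit equals ||v − Σ <v,e_j> e_j||^2, the squared distance from v to span{e_j}.)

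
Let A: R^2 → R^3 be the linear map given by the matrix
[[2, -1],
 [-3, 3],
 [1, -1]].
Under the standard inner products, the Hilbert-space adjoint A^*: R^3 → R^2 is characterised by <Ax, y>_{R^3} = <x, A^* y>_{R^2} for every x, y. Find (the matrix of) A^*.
A^* = A^T =
[[2, -3, 1],
 [-1, 3, -1]]

For real matrices with standard dot products, the defining identity <Ax, y> = <x, A^* y> gives (Ax)^T y = x^T (A^*) y, i.e. x^T A^T y = x^T (A^*) y. Since this holds for all x, y, we must have A^* = A^T. Therefore
A^* =
[[2, -3, 1],
 [-1, 3, -1]].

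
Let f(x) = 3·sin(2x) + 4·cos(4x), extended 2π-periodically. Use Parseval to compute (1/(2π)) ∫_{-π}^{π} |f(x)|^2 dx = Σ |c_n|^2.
Σ |c_n|^2 = 25/2

Expand |f|^2 and use orthogonality of {sin(nx), cos(mx)} on [-π, π]:
  ∫_{-π}^{π} sin(nx)^2 dx = π, ∫ cos(mx)^2 dx = π, and cross terms integrate to 0.
So ∫_{-π}^{π} f(x)^2 dx = 3^2 · π + 4^2 · π = (9 + 16)π.
Divide by 2π: (9 + 16)/2 = 25/2.
By Parseval, this equals Σ |c_n|^2.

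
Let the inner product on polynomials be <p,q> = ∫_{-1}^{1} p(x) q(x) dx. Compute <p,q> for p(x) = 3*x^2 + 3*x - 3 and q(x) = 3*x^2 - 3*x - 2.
<p,q> = -2/5

Expand the product: p(x)·q(x) = 9*x^4 - 24*x^2 + 3*x + 6.
∫_{-1}^{1} of each monomial x^k gives [2/(k+1) if k even, 0 if k odd]. Integrating term-by-term (or equivalently evaluating the antiderivative F(x) = 9*x^5/5 - 8*x^3 + 3*x^2/2 + 6*x at the endpoints):
  F(1) − F(−1) = 13/10 − (17/10) = -2/5.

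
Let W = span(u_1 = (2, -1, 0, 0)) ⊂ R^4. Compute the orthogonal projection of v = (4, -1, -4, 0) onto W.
proj_W(v) = (18/5, -9/5, 0, 0)

Set up U = [u_1 | ... | u_1] ∈ R^(4×1). The projector onto W = col(U) is P = U (U^T U)^(-1) U^T.
Compute U^T U =
  [5],
and U^T v = (9).
Solve U^T U · c = U^T v for the coefficients: c = (9/5). The projection is proj_W(v) = U c.
Check: (v - proj_W(v)) · u_1 = 0  (should be 0).
Result: proj_W(v) = (18/5, -9/5, 0, 0).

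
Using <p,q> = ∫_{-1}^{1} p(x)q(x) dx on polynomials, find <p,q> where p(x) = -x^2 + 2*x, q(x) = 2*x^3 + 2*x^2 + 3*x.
<p,q> = 24/5

Expand the product: p(x)·q(x) = -2*x^5 + 2*x^4 + x^3 + 6*x^2.
∫_{-1}^{1} of each monomial x^k gives [2/(k+1) if k even, 0 if k odd]. Integrating term-by-term (or equivalently evaluating the antiderivative F(x) = -x^6/3 + 2*x^5/5 + x^4/4 + 2*x^3 at the endpoints):
  F(1) − F(−1) = 139/60 − (-149/60) = 24/5.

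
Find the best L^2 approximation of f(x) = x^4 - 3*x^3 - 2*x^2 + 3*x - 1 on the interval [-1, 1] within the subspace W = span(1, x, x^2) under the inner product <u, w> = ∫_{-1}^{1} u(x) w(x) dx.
g(x) = -8*x^2/7 + 6*x/5 - 38/35

The best approximation g ∈ W is the orthogonal projection of f onto W. Writing g = a_0 + a_1 x + a_2 x^2, the coefficients solve the normal equations G · a = b where
  G_{ij} = <φ_i, φ_j> and b_i = <f, φ_i>, with φ_0 = 1, φ_1 = x, φ_2 = x^2.
G =
  [2, 0, 2/3]
  [0, 2/3, 0]
  [2/3, 0, 2/5],
b = (-44/15, 4/5, -124/105).
Solving gives a_0 = -38/35, a_1 = 6/5, a_2 = -8/7, so
  g(x) = -8*x^2/7 + 6*x/5 - 38/35.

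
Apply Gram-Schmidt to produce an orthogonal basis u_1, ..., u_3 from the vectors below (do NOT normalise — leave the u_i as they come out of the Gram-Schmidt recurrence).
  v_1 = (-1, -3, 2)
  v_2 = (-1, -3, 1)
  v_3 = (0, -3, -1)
Orthogonal basis:
  u_1 = (-1, -3, 2)
  u_2 = (-1/7, -3/7, -5/7)
  u_3 = (9/10, -3/10, 0)

Apply the Gram-Schmidt recurrence
  u_1 = v_1
  u_i = v_i − Σ_{j<i} ((v_i · u_j) / (u_j · u_j)) · u_j.

Step by step this gives:
  u_1 = (-1, -3, 2)
  u_2 = (-1/7, -3/7, -5/7)
  u_3 = (9/10, -3/10, 0)

Orthogonality check:
  u_2 · u_1 = 0 (should be 0)
  u_3 · u_1 = 0 (should be 0)
  u_3 · u_2 = 0 (should be 0)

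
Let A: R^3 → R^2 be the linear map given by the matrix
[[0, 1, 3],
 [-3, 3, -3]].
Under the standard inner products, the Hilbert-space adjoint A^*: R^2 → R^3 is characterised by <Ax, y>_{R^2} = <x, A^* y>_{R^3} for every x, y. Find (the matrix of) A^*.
A^* = A^T =
[[0, -3],
 [1, 3],
 [3, -3]]

For real matrices with standard dot products, the defining identity <Ax, y> = <x, A^* y> gives (Ax)^T y = x^T (A^*) y, i.e. x^T A^T y = x^T (A^*) y. Since this holds for all x, y, we must have A^* = A^T. Therefore
A^* =
[[0, -3],
 [1, 3],
 [3, -3]].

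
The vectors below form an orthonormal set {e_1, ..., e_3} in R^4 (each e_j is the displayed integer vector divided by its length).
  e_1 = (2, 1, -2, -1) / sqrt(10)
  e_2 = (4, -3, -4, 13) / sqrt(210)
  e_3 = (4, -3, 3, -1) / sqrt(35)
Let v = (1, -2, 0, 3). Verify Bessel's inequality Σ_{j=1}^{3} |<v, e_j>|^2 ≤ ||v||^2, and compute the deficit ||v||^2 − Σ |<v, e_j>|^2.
Σ |<v, e_j>|^2 = 206/15; ||v||^2 = 14; deficit = 4/15

Write each e_j = u_j / sqrt(<u_j, u_j>) where u_j is the displayed integer vector. Then <v, e_j> = <v, u_j> / sqrt(<u_j, u_j>), so |<v, e_j>|^2 = <v, u_j>^2 / <u_j, u_j>.
Coefficients: <v, e_1> = -3/sqrt(10), <v, e_2> = 49/sqrt(210), <v, e_3> = 7/sqrt(35).
Square and sum: Σ |<v, e_j>|^2 = 206/15.
Compute ||v||^2 = v·v = 14.
Deficit = 14 − 206/15 = 4/15 ≥ 0, confirming Bessel's inequality. (The deficit equals ||v − Σ <v,e_j> e_j||^2, the squared distance from v to span{e_j}.)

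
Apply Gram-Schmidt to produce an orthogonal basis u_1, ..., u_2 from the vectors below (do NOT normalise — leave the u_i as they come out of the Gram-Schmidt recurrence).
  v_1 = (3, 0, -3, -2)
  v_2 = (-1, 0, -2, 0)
Orthogonal basis:
  u_1 = (3, 0, -3, -2)
  u_2 = (-31/22, 0, -35/22, 3/11)

Apply the Gram-Schmidt recurrence
  u_1 = v_1
  u_i = v_i − Σ_{j<i} ((v_i · u_j) / (u_j · u_j)) · u_j.

Step by step this gives:
  u_1 = (3, 0, -3, -2)
  u_2 = (-31/22, 0, -35/22, 3/11)

Orthogonality check:
  u_2 · u_1 = 0 (should be 0)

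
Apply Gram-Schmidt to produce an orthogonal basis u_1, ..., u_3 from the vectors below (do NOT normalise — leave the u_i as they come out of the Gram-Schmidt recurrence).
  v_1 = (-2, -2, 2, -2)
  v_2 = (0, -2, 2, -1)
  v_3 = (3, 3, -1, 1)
Orthogonal basis:
  u_1 = (-2, -2, 2, -2)
  u_2 = (5/4, -3/4, 3/4, 1/4)
  u_3 = (6/11, 14/11, 8/11, -12/11)

Apply the Gram-Schmidt recurrence
  u_1 = v_1
  u_i = v_i − Σ_{j<i} ((v_i · u_j) / (u_j · u_j)) · u_j.

Step by step this gives:
  u_1 = (-2, -2, 2, -2)
  u_2 = (5/4, -3/4, 3/4, 1/4)
  u_3 = (6/11, 14/11, 8/11, -12/11)

Orthogonality check:
  u_2 · u_1 = 0 (should be 0)
  u_3 · u_1 = 0 (should be 0)
  u_3 · u_2 = 0 (should be 0)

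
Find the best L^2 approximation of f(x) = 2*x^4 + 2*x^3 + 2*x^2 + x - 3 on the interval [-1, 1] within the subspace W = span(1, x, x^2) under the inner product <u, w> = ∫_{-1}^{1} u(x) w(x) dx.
g(x) = 26*x^2/7 + 11*x/5 - 111/35

The best approximation g ∈ W is the orthogonal projection of f onto W. Writing g = a_0 + a_1 x + a_2 x^2, the coefficients solve the normal equations G · a = b where
  G_{ij} = <φ_i, φ_j> and b_i = <f, φ_i>, with φ_0 = 1, φ_1 = x, φ_2 = x^2.
G =
  [2, 0, 2/3]
  [0, 2/3, 0]
  [2/3, 0, 2/5],
b = (-58/15, 22/15, -22/35).
Solving gives a_0 = -111/35, a_1 = 11/5, a_2 = 26/7, so
  g(x) = 26*x^2/7 + 11*x/5 - 111/35.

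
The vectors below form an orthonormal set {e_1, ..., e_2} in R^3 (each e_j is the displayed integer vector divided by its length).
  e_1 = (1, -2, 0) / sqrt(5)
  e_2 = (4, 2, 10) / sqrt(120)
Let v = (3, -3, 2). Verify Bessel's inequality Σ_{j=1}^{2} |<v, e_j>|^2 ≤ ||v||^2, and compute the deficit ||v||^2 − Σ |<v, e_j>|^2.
Σ |<v, e_j>|^2 = 131/6; ||v||^2 = 22; deficit = 1/6

Write each e_j = u_j / sqrt(<u_j, u_j>) where u_j is the displayed integer vector. Then <v, e_j> = <v, u_j> / sqrt(<u_j, u_j>), so |<v, e_j>|^2 = <v, u_j>^2 / <u_j, u_j>.
Coefficients: <v, e_1> = 9/sqrt(5), <v, e_2> = 26/sqrt(120).
Square and sum: Σ |<v, e_j>|^2 = 131/6.
Compute ||v||^2 = v·v = 22.
Deficit = 22 − 131/6 = 1/6 ≥ 0, confirming Bessel's inequality. (The deficit equals ||v − Σ <v,e_j> e_j||^2, the squared distance from v to span{e_j}.)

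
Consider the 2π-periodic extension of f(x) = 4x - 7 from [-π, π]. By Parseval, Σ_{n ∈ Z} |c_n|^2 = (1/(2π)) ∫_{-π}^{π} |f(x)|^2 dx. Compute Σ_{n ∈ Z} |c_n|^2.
Σ |c_n|^2 = 16π^2/3 + 49

Expand and integrate term by term over [-π, π]:
  ∫ (4x)^2 dx = 16·(2π^3/3); ∫ 2·4·(-7)·x dx = 0 (odd integrand); ∫ (-7)^2 dx = 49·2π.
So (1/(2π)) ∫_{-π}^{π} (4x - 7)^2 dx = 16π^2/3 + 49 = 16π^2/3 + 49.
Parseval ⇒ Σ |c_n|^2 = 16π^2/3 + 49.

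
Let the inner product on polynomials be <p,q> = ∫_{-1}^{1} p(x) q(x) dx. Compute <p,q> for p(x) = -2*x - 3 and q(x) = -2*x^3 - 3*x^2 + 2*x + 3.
<p,q> = -196/15

Expand the product: p(x)·q(x) = 4*x^4 + 12*x^3 + 5*x^2 - 12*x - 9.
∫_{-1}^{1} of each monomial x^k gives [2/(k+1) if k even, 0 if k odd]. Integrating term-by-term (or equivalently evaluating the antiderivative F(x) = 4*x^5/5 + 3*x^4 + 5*x^3/3 - 6*x^2 - 9*x at the endpoints):
  F(1) − F(−1) = -143/15 − (53/15) = -196/15.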